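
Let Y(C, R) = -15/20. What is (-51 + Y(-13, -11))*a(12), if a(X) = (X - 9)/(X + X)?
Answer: -207/32 ≈ -6.4688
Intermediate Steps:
Y(C, R) = -3/4 (Y(C, R) = -15*1/20 = -3/4)
a(X) = (-9 + X)/(2*X) (a(X) = (-9 + X)/((2*X)) = (-9 + X)*(1/(2*X)) = (-9 + X)/(2*X))
(-51 + Y(-13, -11))*a(12) = (-51 - 3/4)*((1/2)*(-9 + 12)/12) = -207*3/(8*12) = -207/4*1/8 = -207/32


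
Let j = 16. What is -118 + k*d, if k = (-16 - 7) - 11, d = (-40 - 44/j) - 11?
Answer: 3419/2 ≈ 1709.5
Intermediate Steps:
d = -215/4 (d = (-40 - 44/16) - 11 = (-40 - 44*1/16) - 11 = (-40 - 11/4) - 11 = -171/4 - 11 = -215/4 ≈ -53.750)
k = -34 (k = -23 - 11 = -34)
-118 + k*d = -118 - 34*(-215/4) = -118 + 3655/2 = 3419/2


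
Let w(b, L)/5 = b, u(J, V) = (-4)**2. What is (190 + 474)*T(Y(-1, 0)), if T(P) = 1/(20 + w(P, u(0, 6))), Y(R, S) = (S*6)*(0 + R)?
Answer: 166/5 ≈ 33.200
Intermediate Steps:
u(J, V) = 16
w(b, L) = 5*b
Y(R, S) = 6*R*S (Y(R, S) = (6*S)*R = 6*R*S)
T(P) = 1/(20 + 5*P)
(190 + 474)*T(Y(-1, 0)) = (190 + 474)*(1/(5*(4 + 6*(-1)*0))) = 664*(1/(5*(4 + 0))) = 664*((1/5)/4) = 664*((1/5)*(1/4)) = 664*(1/20) = 166/5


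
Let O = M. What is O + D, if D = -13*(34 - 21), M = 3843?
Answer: 3674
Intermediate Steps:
D = -169 (D = -13*13 = -169)
O = 3843
O + D = 3843 - 169 = 3674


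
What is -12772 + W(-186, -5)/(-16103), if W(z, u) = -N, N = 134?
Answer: -205667382/16103 ≈ -12772.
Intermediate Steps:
W(z, u) = -134 (W(z, u) = -1*134 = -134)
-12772 + W(-186, -5)/(-16103) = -12772 - 134/(-16103) = -12772 - 134*(-1/16103) = -12772 + 134/16103 = -205667382/16103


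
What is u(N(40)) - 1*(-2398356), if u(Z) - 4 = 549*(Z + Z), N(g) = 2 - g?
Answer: 2356636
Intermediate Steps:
u(Z) = 4 + 1098*Z (u(Z) = 4 + 549*(Z + Z) = 4 + 549*(2*Z) = 4 + 1098*Z)
u(N(40)) - 1*(-2398356) = (4 + 1098*(2 - 1*40)) - 1*(-2398356) = (4 + 1098*(2 - 40)) + 2398356 = (4 + 1098*(-38)) + 2398356 = (4 - 41724) + 2398356 = -41720 + 2398356 = 2356636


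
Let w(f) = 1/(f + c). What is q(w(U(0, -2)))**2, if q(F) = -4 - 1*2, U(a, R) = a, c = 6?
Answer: 36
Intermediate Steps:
w(f) = 1/(6 + f) (w(f) = 1/(f + 6) = 1/(6 + f))
q(F) = -6 (q(F) = -4 - 2 = -6)
q(w(U(0, -2)))**2 = (-6)**2 = 36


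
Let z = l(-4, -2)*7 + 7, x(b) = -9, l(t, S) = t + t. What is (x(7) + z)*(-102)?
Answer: 5916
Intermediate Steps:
l(t, S) = 2*t
z = -49 (z = (2*(-4))*7 + 7 = -8*7 + 7 = -56 + 7 = -49)
(x(7) + z)*(-102) = (-9 - 49)*(-102) = -58*(-102) = 5916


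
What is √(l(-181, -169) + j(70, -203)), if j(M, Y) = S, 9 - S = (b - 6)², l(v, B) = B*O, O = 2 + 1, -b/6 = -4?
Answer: I*√822 ≈ 28.671*I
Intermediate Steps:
b = 24 (b = -6*(-4) = 24)
O = 3
l(v, B) = 3*B (l(v, B) = B*3 = 3*B)
S = -315 (S = 9 - (24 - 6)² = 9 - 1*18² = 9 - 1*324 = 9 - 324 = -315)
j(M, Y) = -315
√(l(-181, -169) + j(70, -203)) = √(3*(-169) - 315) = √(-507 - 315) = √(-822) = I*√822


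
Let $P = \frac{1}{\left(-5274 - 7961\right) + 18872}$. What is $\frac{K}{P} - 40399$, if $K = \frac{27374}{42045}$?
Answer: $- \frac{514756239}{14015} \approx -36729.0$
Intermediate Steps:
$P = \frac{1}{5637}$ ($P = \frac{1}{\left(-5274 - 7961\right) + 18872} = \frac{1}{-13235 + 18872} = \frac{1}{5637} \approx 0.0001774$)
$K = \frac{27374}{42045}$ ($K = 27374 \cdot \frac{1}{42045} = \frac{27374}{42045} \approx 0.65106$)
$\frac{K}{P} - 40399 = \frac{27374 \frac{1}{\frac{1}{5637}}}{42045} - 40399 = \frac{27374}{42045} \cdot 5637 - 40399 = \frac{51435746}{14015} - 40399 = - \frac{514756239}{14015}$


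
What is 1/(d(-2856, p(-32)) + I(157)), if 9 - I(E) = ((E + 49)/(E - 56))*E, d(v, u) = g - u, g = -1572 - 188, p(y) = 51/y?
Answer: -3232/6689025 ≈ -0.00048318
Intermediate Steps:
g = -1760
d(v, u) = -1760 - u
I(E) = 9 - E*(49 + E)/(-56 + E) (I(E) = 9 - (E + 49)/(E - 56)*E = 9 - (49 + E)/(-56 + E)*E = 9 - E*(49 + E)/(-56 + E))
1/(d(-2856, p(-32)) + I(157)) = 1/((-1760 - 51/(-32)) + (-504 - 1*157² - 40*157)/(-56 + 157)) = 1/((-1760 - 51*(-1)/32) + (-504 - 1*24649 - 6280)/101) = 1/((-1760 - 1*(-51/32)) + (-504 - 24649 - 6280)/101) = 1/((-1760 + 51/32) + (1/101)*(-31433)) = 1/(-56269/32 - 31433/101) = 1/(-6689025/3232) = -3232/6689025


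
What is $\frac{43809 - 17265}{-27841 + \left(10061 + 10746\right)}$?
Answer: $- \frac{13272}{3517} \approx -3.7737$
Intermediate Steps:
$\frac{43809 - 17265}{-27841 + \left(10061 + 10746\right)} = \frac{26544}{-27841 + 20807} = \frac{26544}{-7034} = 26544 \left(- \frac{1}{7034}\right) = - \frac{13272}{3517}$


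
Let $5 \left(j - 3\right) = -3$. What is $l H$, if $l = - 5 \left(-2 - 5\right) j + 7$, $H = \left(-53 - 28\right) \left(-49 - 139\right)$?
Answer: $1385748$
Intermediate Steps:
$j = \frac{12}{5}$ ($j = 3 + \frac{1}{5} \left(-3\right) = 3 - \frac{3}{5} = \frac{12}{5} \approx 2.4$)
$H = 15228$ ($H = \left(-81\right) \left(-188\right) = 15228$)
$l = 91$ ($l = - 5 \left(-2 - 5\right) \frac{12}{5} + 7 = - 5 \left(\left(-7\right) \frac{12}{5}\right) + 7 = \left(-5\right) \left(- \frac{84}{5}\right) + 7 = 84 + 7 = 91$)
$l H = 91 \cdot 15228 = 1385748$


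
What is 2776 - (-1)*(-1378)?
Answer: 1398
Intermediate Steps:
2776 - (-1)*(-1378) = 2776 - 1*1378 = 2776 - 1378 = 1398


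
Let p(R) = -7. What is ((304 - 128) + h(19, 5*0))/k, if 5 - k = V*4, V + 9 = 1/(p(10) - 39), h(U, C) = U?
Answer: 299/63 ≈ 4.7460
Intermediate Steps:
V = -415/46 (V = -9 + 1/(-7 - 39) = -9 + 1/(-46) = -9 - 1/46 = -415/46 ≈ -9.0217)
k = 945/23 (k = 5 - (-415)*4/46 = 5 - 1*(-830/23) = 5 + 830/23 = 945/23 ≈ 41.087)
((304 - 128) + h(19, 5*0))/k = ((304 - 128) + 19)/(945/23) = (176 + 19)*(23/945) = 195*(23/945) = 299/63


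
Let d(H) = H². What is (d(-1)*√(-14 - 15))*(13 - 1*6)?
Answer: 7*I*√29 ≈ 37.696*I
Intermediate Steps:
(d(-1)*√(-14 - 15))*(13 - 1*6) = ((-1)²*√(-14 - 15))*(13 - 1*6) = (1*√(-29))*(13 - 6) = (1*(I*√29))*7 = (I*√29)*7 = 7*I*√29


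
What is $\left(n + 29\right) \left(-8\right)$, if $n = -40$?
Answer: $88$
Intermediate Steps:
$\left(n + 29\right) \left(-8\right) = \left(-40 + 29\right) \left(-8\right) = \left(-11\right) \left(-8\right) = 88$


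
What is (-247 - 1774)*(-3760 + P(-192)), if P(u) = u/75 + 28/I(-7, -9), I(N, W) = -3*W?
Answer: 5131375588/675 ≈ 7.6020e+6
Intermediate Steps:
P(u) = 28/27 + u/75 (P(u) = u/75 + 28/((-3*(-9))) = u*(1/75) + 28/27 = u/75 + 28*(1/27) = u/75 + 28/27 = 28/27 + u/75)
(-247 - 1774)*(-3760 + P(-192)) = (-247 - 1774)*(-3760 + (28/27 + (1/75)*(-192))) = -2021*(-3760 + (28/27 - 64/25)) = -2021*(-3760 - 1028/675) = -2021*(-2539028/675) = 5131375588/675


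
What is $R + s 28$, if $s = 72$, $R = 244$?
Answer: $2260$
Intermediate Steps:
$R + s 28 = 244 + 72 \cdot 28 = 244 + 2016 = 2260$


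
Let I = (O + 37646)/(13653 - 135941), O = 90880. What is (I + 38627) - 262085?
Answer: -13663180215/61144 ≈ -2.2346e+5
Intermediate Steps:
I = -64263/61144 (I = (90880 + 37646)/(13653 - 135941) = 128526/(-122288) = 128526*(-1/122288) = -64263/61144 ≈ -1.0510)
(I + 38627) - 262085 = (-64263/61144 + 38627) - 262085 = 2361745025/61144 - 262085 = -13663180215/61144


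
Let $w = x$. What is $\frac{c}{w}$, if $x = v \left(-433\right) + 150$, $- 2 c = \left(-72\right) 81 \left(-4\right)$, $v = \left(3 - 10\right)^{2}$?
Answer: $\frac{11664}{21067} \approx 0.55366$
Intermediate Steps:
$v = 49$ ($v = \left(3 - 10\right)^{2} = \left(-7\right)^{2} = 49$)
$c = -11664$ ($c = - \frac{\left(-72\right) 81 \left(-4\right)}{2} = - \frac{\left(-5832\right) \left(-4\right)}{2} = \left(- \frac{1}{2}\right) 23328 = -11664$)
$x = -21067$ ($x = 49 \left(-433\right) + 150 = -21217 + 150 = -21067$)
$w = -21067$
$\frac{c}{w} = - \frac{11664}{-21067} = \left(-11664\right) \left(- \frac{1}{21067}\right) = \frac{11664}{21067}$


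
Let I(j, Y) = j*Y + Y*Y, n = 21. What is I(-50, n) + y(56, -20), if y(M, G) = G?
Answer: -629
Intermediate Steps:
I(j, Y) = Y² + Y*j (I(j, Y) = Y*j + Y² = Y² + Y*j)
I(-50, n) + y(56, -20) = 21*(21 - 50) - 20 = 21*(-29) - 20 = -609 - 20 = -629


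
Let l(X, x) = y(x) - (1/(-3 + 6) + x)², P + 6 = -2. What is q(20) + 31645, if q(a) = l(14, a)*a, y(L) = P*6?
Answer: 201745/9 ≈ 22416.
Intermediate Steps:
P = -8 (P = -6 - 2 = -8)
y(L) = -48 (y(L) = -8*6 = -48)
l(X, x) = -48 - (⅓ + x)² (l(X, x) = -48 - (1/(-3 + 6) + x)² = -48 - (1/3 + x)² = -48 - (⅓ + x)²)
q(a) = a*(-48 - (1 + 3*a)²/9) (q(a) = (-48 - (1 + 3*a)²/9)*a = a*(-48 - (1 + 3*a)²/9))
q(20) + 31645 = -⅑*20*(432 + (1 + 3*20)²) + 31645 = -⅑*20*(432 + (1 + 60)²) + 31645 = -⅑*20*(432 + 61²) + 31645 = -⅑*20*(432 + 3721) + 31645 = -⅑*20*4153 + 31645 = -83060/9 + 31645 = 201745/9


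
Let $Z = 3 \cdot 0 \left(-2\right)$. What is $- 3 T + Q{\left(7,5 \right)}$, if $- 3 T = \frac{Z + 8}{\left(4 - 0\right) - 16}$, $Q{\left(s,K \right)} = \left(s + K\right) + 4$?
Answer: $\frac{46}{3} \approx 15.333$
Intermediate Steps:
$Z = 0$ ($Z = 0 \left(-2\right) = 0$)
$Q{\left(s,K \right)} = 4 + K + s$ ($Q{\left(s,K \right)} = \left(K + s\right) + 4 = 4 + K + s$)
$T = \frac{2}{9}$ ($T = - \frac{\left(0 + 8\right) \frac{1}{\left(4 - 0\right) - 16}}{3} = - \frac{8 \frac{1}{\left(4 + 0\right) - 16}}{3} = - \frac{8 \frac{1}{4 - 16}}{3} = - \frac{8 \frac{1}{-12}}{3} = - \frac{8 \left(- \frac{1}{12}\right)}{3} = \left(- \frac{1}{3}\right) \left(- \frac{2}{3}\right) = \frac{2}{9} \approx 0.22222$)
$- 3 T + Q{\left(7,5 \right)} = \left(-3\right) \frac{2}{9} + \left(4 + 5 + 7\right) = - \frac{2}{3} + 16 = \frac{46}{3}$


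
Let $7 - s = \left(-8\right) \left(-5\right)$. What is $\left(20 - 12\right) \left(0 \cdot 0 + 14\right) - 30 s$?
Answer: $1102$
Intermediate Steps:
$s = -33$ ($s = 7 - \left(-8\right) \left(-5\right) = 7 - 40 = -33$)
$\left(20 - 12\right) \left(0 \cdot 0 + 14\right) - 30 s = \left(20 - 12\right) \left(0 \cdot 0 + 14\right) - -990 = 8 \left(0 + 14\right) + 990 = 8 \cdot 14 + 990 = 112 + 990 = 1102$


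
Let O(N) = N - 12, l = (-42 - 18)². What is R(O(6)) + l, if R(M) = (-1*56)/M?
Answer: 10828/3 ≈ 3609.3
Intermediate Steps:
l = 3600 (l = (-60)² = 3600)
O(N) = -12 + N
R(M) = -56/M
R(O(6)) + l = -56/(-12 + 6) + 3600 = -56/(-6) + 3600 = -56*(-⅙) + 3600 = 28/3 + 3600 = 10828/3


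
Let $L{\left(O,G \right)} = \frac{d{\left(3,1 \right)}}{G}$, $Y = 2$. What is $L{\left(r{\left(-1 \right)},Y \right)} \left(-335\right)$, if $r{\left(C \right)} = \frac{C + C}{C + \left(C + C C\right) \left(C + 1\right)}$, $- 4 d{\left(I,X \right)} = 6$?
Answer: $\frac{1005}{4} \approx 251.25$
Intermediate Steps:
$d{\left(I,X \right)} = - \frac{3}{2}$ ($d{\left(I,X \right)} = \left(- \frac{1}{4}\right) 6 = - \frac{3}{2}$)
$r{\left(C \right)} = \frac{2 C}{C + \left(1 + C\right) \left(C + C^{2}\right)}$ ($r{\left(C \right)} = \frac{2 C}{C + \left(C + C^{2}\right) \left(1 + C\right)} = \frac{2 C}{C + \left(1 + C\right) \left(C + C^{2}\right)}$)
$L{\left(O,G \right)} = - \frac{3}{2 G}$
$L{\left(r{\left(-1 \right)},Y \right)} \left(-335\right) = - \frac{3}{2 \cdot 2} \left(-335\right) = \left(- \frac{3}{2}\right) \frac{1}{2} \left(-335\right) = \left(- \frac{3}{4}\right) \left(-335\right) = \frac{1005}{4}$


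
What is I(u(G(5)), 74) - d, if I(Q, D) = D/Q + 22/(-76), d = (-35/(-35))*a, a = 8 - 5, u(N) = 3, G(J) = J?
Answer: 2437/114 ≈ 21.377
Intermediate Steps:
a = 3
d = 3 (d = -35/(-35)*3 = -35*(-1/35)*3 = 1*3 = 3)
I(Q, D) = -11/38 + D/Q (I(Q, D) = D/Q + 22*(-1/76) = D/Q - 11/38 = -11/38 + D/Q)
I(u(G(5)), 74) - d = (-11/38 + 74/3) - 1*3 = (-11/38 + 74*(⅓)) - 3 = (-11/38 + 74/3) - 3 = 2779/114 - 3 = 2437/114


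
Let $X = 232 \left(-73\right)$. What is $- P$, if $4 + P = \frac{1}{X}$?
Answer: $\frac{67745}{16936} \approx 4.0001$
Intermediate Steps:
$X = -16936$
$P = - \frac{67745}{16936}$ ($P = -4 + \frac{1}{-16936} = -4 - \frac{1}{16936} = - \frac{67745}{16936} \approx -4.0001$)
$- P = \left(-1\right) \left(- \frac{67745}{16936}\right) = \frac{67745}{16936}$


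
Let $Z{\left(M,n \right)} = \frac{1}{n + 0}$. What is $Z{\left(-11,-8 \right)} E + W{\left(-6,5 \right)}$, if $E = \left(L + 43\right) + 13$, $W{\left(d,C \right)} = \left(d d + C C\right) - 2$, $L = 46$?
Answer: $\frac{185}{4} \approx 46.25$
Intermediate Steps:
$W{\left(d,C \right)} = -2 + C^{2} + d^{2}$ ($W{\left(d,C \right)} = \left(d^{2} + C^{2}\right) - 2 = \left(C^{2} + d^{2}\right) - 2 = -2 + C^{2} + d^{2}$)
$E = 102$ ($E = \left(46 + 43\right) + 13 = 89 + 13 = 102$)
$Z{\left(M,n \right)} = \frac{1}{n}$
$Z{\left(-11,-8 \right)} E + W{\left(-6,5 \right)} = \frac{1}{-8} \cdot 102 + \left(-2 + 5^{2} + \left(-6\right)^{2}\right) = \left(- \frac{1}{8}\right) 102 + \left(-2 + 25 + 36\right) = - \frac{51}{4} + 59 = \frac{185}{4}$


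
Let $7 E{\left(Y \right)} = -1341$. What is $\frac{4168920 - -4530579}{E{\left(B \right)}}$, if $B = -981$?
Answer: $- \frac{6766277}{149} \approx -45411.0$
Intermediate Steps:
$E{\left(Y \right)} = - \frac{1341}{7}$ ($E{\left(Y \right)} = \frac{1}{7} \left(-1341\right) = - \frac{1341}{7}$)
$\frac{4168920 - -4530579}{E{\left(B \right)}} = \frac{4168920 - -4530579}{- \frac{1341}{7}} = \left(4168920 + 4530579\right) \left(- \frac{7}{1341}\right) = 8699499 \left(- \frac{7}{1341}\right) = - \frac{6766277}{149}$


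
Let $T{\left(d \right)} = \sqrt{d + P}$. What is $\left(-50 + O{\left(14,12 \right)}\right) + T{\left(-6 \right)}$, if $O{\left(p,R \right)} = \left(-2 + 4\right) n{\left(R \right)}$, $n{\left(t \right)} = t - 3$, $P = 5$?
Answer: $-32 + i \approx -32.0 + 1.0 i$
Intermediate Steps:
$n{\left(t \right)} = -3 + t$ ($n{\left(t \right)} = t - 3 = -3 + t$)
$O{\left(p,R \right)} = -6 + 2 R$ ($O{\left(p,R \right)} = \left(-2 + 4\right) \left(-3 + R\right) = 2 \left(-3 + R\right) = -6 + 2 R$)
$T{\left(d \right)} = \sqrt{5 + d}$ ($T{\left(d \right)} = \sqrt{d + 5} = \sqrt{5 + d}$)
$\left(-50 + O{\left(14,12 \right)}\right) + T{\left(-6 \right)} = \left(-50 + \left(-6 + 2 \cdot 12\right)\right) + \sqrt{5 - 6} = \left(-50 + \left(-6 + 24\right)\right) + \sqrt{-1} = \left(-50 + 18\right) + i = -32 + i$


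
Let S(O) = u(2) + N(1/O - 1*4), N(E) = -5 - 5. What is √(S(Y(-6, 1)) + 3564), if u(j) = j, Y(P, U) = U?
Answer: 2*√889 ≈ 59.632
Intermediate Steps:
N(E) = -10
S(O) = -8 (S(O) = 2 - 10 = -8)
√(S(Y(-6, 1)) + 3564) = √(-8 + 3564) = √3556 = 2*√889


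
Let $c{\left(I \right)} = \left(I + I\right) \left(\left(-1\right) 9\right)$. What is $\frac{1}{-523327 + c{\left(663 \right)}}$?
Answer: $- \frac{1}{535261} \approx -1.8682 \cdot 10^{-6}$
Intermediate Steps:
$c{\left(I \right)} = - 18 I$ ($c{\left(I \right)} = 2 I \left(-9\right) = - 18 I$)
$\frac{1}{-523327 + c{\left(663 \right)}} = \frac{1}{-523327 - 11934} = \frac{1}{-535261} = - \frac{1}{535261}$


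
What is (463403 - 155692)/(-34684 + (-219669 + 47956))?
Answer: -307711/206397 ≈ -1.4909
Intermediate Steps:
(463403 - 155692)/(-34684 + (-219669 + 47956)) = 307711/(-34684 - 171713) = 307711/(-206397) = 307711*(-1/206397) = -307711/206397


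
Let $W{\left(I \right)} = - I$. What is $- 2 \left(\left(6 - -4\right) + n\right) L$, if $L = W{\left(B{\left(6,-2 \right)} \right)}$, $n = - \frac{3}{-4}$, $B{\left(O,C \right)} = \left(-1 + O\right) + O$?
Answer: $\frac{473}{2} \approx 236.5$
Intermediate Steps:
$B{\left(O,C \right)} = -1 + 2 O$
$n = \frac{3}{4}$ ($n = \left(-3\right) \left(- \frac{1}{4}\right) = \frac{3}{4} \approx 0.75$)
$L = -11$ ($L = - (-1 + 2 \cdot 6) = - (-1 + 12) = \left(-1\right) 11 = -11$)
$- 2 \left(\left(6 - -4\right) + n\right) L = - 2 \left(\left(6 - -4\right) + \frac{3}{4}\right) \left(-11\right) = - 2 \left(\left(6 + 4\right) + \frac{3}{4}\right) \left(-11\right) = - 2 \left(10 + \frac{3}{4}\right) \left(-11\right) = \left(-2\right) \frac{43}{4} \left(-11\right) = \left(- \frac{43}{2}\right) \left(-11\right) = \frac{473}{2}$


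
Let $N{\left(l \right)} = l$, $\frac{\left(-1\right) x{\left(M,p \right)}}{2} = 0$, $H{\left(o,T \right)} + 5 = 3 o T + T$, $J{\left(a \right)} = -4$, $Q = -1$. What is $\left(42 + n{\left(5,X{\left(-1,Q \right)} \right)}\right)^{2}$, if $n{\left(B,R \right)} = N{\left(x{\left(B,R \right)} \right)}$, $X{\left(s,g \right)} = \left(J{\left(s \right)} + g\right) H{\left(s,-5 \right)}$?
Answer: $1764$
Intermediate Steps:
$H{\left(o,T \right)} = -5 + T + 3 T o$ ($H{\left(o,T \right)} = -5 + \left(3 o T + T\right) = -5 + \left(3 T o + T\right) = -5 + \left(T + 3 T o\right) = -5 + T + 3 T o$)
$x{\left(M,p \right)} = 0$ ($x{\left(M,p \right)} = \left(-2\right) 0 = 0$)
$X{\left(s,g \right)} = \left(-10 - 15 s\right) \left(-4 + g\right)$ ($X{\left(s,g \right)} = \left(-4 + g\right) \left(-5 - 5 + 3 \left(-5\right) s\right) = \left(-4 + g\right) \left(-5 - 5 - 15 s\right) = \left(-4 + g\right) \left(-10 - 15 s\right) = \left(-10 - 15 s\right) \left(-4 + g\right)$)
$n{\left(B,R \right)} = 0$
$\left(42 + n{\left(5,X{\left(-1,Q \right)} \right)}\right)^{2} = \left(42 + 0\right)^{2} = 42^{2} = 1764$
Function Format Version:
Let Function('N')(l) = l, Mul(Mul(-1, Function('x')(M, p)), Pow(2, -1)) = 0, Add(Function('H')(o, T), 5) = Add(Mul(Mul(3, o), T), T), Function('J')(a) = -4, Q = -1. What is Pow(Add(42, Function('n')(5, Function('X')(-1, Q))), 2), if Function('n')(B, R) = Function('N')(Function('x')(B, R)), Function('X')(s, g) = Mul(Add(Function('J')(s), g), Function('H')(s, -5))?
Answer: 1764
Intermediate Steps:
Function('H')(o, T) = Add(-5, T, Mul(3, T, o)) (Function('H')(o, T) = Add(-5, Add(Mul(Mul(3, o), T), T)) = Add(-5, Add(Mul(3, T, o), T)) = Add(-5, Add(T, Mul(3, T, o))) = Add(-5, T, Mul(3, T, o)))
Function('x')(M, p) = 0 (Function('x')(M, p) = Mul(-2, 0) = 0)
Function('X')(s, g) = Mul(Add(-10, Mul(-15, s)), Add(-4, g)) (Function('X')(s, g) = Mul(Add(-4, g), Add(-5, -5, Mul(3, -5, s))) = Mul(Add(-4, g), Add(-5, -5, Mul(-15, s))) = Mul(Add(-4, g), Add(-10, Mul(-15, s))) = Mul(Add(-10, Mul(-15, s)), Add(-4, g)))
Function('n')(B, R) = 0
Pow(Add(42, Function('n')(5, Function('X')(-1, Q))), 2) = Pow(Add(42, 0), 2) = Pow(42, 2) = 1764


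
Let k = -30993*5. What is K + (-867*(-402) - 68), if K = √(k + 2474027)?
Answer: 348466 + √2319062 ≈ 3.4999e+5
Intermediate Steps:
k = -154965
K = √2319062 (K = √(-154965 + 2474027) = √2319062 ≈ 1522.8)
K + (-867*(-402) - 68) = √2319062 + (-867*(-402) - 68) = √2319062 + (348534 - 68) = √2319062 + 348466 = 348466 + √2319062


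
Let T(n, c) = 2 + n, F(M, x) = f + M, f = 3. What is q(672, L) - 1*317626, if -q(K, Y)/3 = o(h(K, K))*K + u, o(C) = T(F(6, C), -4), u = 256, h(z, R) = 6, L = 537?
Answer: -340570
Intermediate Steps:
F(M, x) = 3 + M
o(C) = 11 (o(C) = 2 + (3 + 6) = 2 + 9 = 11)
q(K, Y) = -768 - 33*K (q(K, Y) = -3*(11*K + 256) = -3*(256 + 11*K) = -768 - 33*K)
q(672, L) - 1*317626 = (-768 - 33*672) - 1*317626 = (-768 - 22176) - 317626 = -22944 - 317626 = -340570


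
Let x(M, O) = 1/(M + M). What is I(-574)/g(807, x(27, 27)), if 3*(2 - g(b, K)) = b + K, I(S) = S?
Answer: 2268/1055 ≈ 2.1498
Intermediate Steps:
x(M, O) = 1/(2*M)
g(b, K) = 2 - K/3 - b/3 (g(b, K) = 2 - (b + K)/3 = 2 - (K + b)/3 = 2 + (-K/3 - b/3) = 2 - K/3 - b/3)
I(-574)/g(807, x(27, 27)) = -574/(2 - 1/(6*27) - ⅓*807) = -574/(2 - 1/(6*27) - 269) = -574/(2 - ⅓*1/54 - 269) = -574/(2 - 1/162 - 269) = -574/(-43255/162) = -574*(-162/43255) = 2268/1055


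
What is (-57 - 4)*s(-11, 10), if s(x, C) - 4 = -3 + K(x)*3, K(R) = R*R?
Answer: -22204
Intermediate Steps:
K(R) = R²
s(x, C) = 1 + 3*x² (s(x, C) = 4 + (-3 + x²*3) = 4 + (-3 + 3*x²) = 1 + 3*x²)
(-57 - 4)*s(-11, 10) = (-57 - 4)*(1 + 3*(-11)²) = -61*(1 + 3*121) = -61*(1 + 363) = -61*364 = -22204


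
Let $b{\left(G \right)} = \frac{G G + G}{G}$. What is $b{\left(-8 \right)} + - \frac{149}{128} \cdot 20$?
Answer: $- \frac{969}{32} \approx -30.281$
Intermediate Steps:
$b{\left(G \right)} = \frac{G + G^{2}}{G}$ ($b{\left(G \right)} = \frac{G^{2} + G}{G} = \frac{G + G^{2}}{G}$)
$b{\left(-8 \right)} + - \frac{149}{128} \cdot 20 = \left(1 - 8\right) + - \frac{149}{128} \cdot 20 = -7 + \left(-149\right) \frac{1}{128} \cdot 20 = -7 - \frac{745}{32} = - \frac{969}{32}$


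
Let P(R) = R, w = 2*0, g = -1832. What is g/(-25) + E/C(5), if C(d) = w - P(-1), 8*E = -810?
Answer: -2797/100 ≈ -27.970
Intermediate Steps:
E = -405/4 (E = (⅛)*(-810) = -405/4 ≈ -101.25)
w = 0
C(d) = 1 (C(d) = 0 - 1*(-1) = 0 + 1 = 1)
g/(-25) + E/C(5) = -1832/(-25) - 405/4/1 = -1832*(-1/25) - 405/4*1 = 1832/25 - 405/4 = -2797/100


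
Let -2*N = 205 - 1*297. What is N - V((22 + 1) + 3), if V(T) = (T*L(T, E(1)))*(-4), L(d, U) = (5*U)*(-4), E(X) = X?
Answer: -2034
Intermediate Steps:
N = 46 (N = -(205 - 1*297)/2 = -(205 - 297)/2 = -½*(-92) = 46)
L(d, U) = -20*U
V(T) = 80*T (V(T) = (T*(-20*1))*(-4) = (T*(-20))*(-4) = -20*T*(-4) = 80*T)
N - V((22 + 1) + 3) = 46 - 80*((22 + 1) + 3) = 46 - 80*(23 + 3) = 46 - 80*26 = 46 - 1*2080 = 46 - 2080 = -2034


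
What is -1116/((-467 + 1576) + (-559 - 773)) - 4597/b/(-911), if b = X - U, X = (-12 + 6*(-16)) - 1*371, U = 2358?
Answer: 2883284681/576345061 ≈ 5.0027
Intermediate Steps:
X = -479 (X = (-12 - 96) - 371 = -108 - 371 = -479)
b = -2837 (b = -479 - 1*2358 = -479 - 2358 = -2837)
-1116/((-467 + 1576) + (-559 - 773)) - 4597/b/(-911) = -1116/((-467 + 1576) + (-559 - 773)) - 4597/(-2837)/(-911) = -1116/(1109 - 1332) - 4597*(-1/2837)*(-1/911) = -1116/(-223) + (4597/2837)*(-1/911) = -1116*(-1/223) - 4597/2584507 = 1116/223 - 4597/2584507 = 2883284681/576345061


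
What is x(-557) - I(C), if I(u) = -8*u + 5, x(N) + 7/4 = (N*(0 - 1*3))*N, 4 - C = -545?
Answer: -3705447/4 ≈ -9.2636e+5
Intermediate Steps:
C = 549 (C = 4 - 1*(-545) = 4 + 545 = 549)
x(N) = -7/4 - 3*N² (x(N) = -7/4 + (N*(0 - 1*3))*N = -7/4 + (N*(0 - 3))*N = -7/4 + (N*(-3))*N = -7/4 + (-3*N)*N = -7/4 - 3*N²)
I(u) = 5 - 8*u
x(-557) - I(C) = (-7/4 - 3*(-557)²) - (5 - 8*549) = (-7/4 - 3*310249) - (5 - 4392) = (-7/4 - 930747) - 1*(-4387) = -3722995/4 + 4387 = -3705447/4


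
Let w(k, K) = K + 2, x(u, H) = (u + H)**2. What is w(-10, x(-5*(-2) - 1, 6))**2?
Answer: 51529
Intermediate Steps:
x(u, H) = (H + u)**2
w(k, K) = 2 + K
w(-10, x(-5*(-2) - 1, 6))**2 = (2 + (6 + (-5*(-2) - 1))**2)**2 = (2 + (6 + (10 - 1))**2)**2 = (2 + (6 + 9)**2)**2 = (2 + 15**2)**2 = (2 + 225)**2 = 227**2 = 51529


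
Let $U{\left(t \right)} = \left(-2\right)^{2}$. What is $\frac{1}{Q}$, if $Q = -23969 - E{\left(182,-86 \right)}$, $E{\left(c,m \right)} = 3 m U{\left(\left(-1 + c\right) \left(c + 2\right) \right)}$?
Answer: $- \frac{1}{22937} \approx -4.3598 \cdot 10^{-5}$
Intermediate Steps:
$U{\left(t \right)} = 4$
$E{\left(c,m \right)} = 12 m$ ($E{\left(c,m \right)} = 3 m 4 = 12 m$)
$Q = -22937$ ($Q = -23969 - 12 \left(-86\right) = -23969 - -1032 = -23969 + 1032 = -22937$)
$\frac{1}{Q} = \frac{1}{-22937} = - \frac{1}{22937}$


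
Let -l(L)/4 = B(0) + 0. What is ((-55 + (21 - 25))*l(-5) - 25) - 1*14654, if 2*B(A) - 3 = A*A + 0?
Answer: -14325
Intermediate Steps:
B(A) = 3/2 + A**2/2 (B(A) = 3/2 + (A*A + 0)/2 = 3/2 + (A**2 + 0)/2 = 3/2 + A**2/2)
l(L) = -6 (l(L) = -4*((3/2 + (1/2)*0**2) + 0) = -4*((3/2 + (1/2)*0) + 0) = -4*((3/2 + 0) + 0) = -4*(3/2 + 0) = -4*3/2 = -6)
((-55 + (21 - 25))*l(-5) - 25) - 1*14654 = ((-55 + (21 - 25))*(-6) - 25) - 1*14654 = ((-55 - 4)*(-6) - 25) - 14654 = (-59*(-6) - 25) - 14654 = (354 - 25) - 14654 = 329 - 14654 = -14325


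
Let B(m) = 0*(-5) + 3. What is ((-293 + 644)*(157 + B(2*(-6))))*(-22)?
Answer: -1235520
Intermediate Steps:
B(m) = 3 (B(m) = 0 + 3 = 3)
((-293 + 644)*(157 + B(2*(-6))))*(-22) = ((-293 + 644)*(157 + 3))*(-22) = (351*160)*(-22) = 56160*(-22) = -1235520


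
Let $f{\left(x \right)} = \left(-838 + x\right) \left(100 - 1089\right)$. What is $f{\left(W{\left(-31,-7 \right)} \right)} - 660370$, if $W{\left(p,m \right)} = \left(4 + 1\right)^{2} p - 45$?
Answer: $979392$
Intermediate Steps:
$W{\left(p,m \right)} = -45 + 25 p$ ($W{\left(p,m \right)} = 5^{2} p - 45 = 25 p - 45 = -45 + 25 p$)
$f{\left(x \right)} = 828782 - 989 x$ ($f{\left(x \right)} = \left(-838 + x\right) \left(-989\right) = 828782 - 989 x$)
$f{\left(W{\left(-31,-7 \right)} \right)} - 660370 = \left(828782 - 989 \left(-45 + 25 \left(-31\right)\right)\right) - 660370 = \left(828782 - 989 \left(-45 - 775\right)\right) - 660370 = \left(828782 - -810980\right) - 660370 = \left(828782 + 810980\right) - 660370 = 1639762 - 660370 = 979392$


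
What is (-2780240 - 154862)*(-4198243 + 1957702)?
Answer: 6576216370182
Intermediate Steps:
(-2780240 - 154862)*(-4198243 + 1957702) = -2935102*(-2240541) = 6576216370182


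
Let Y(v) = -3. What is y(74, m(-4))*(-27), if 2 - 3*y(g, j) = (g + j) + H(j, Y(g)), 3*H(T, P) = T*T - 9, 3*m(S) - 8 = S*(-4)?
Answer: 885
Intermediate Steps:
m(S) = 8/3 - 4*S/3 (m(S) = 8/3 + (S*(-4))/3 = 8/3 + (-4*S)/3 = 8/3 - 4*S/3)
H(T, P) = -3 + T²/3 (H(T, P) = (T*T - 9)/3 = (T² - 9)/3 = (-9 + T²)/3 = -3 + T²/3)
y(g, j) = 5/3 - g/3 - j/3 - j²/9 (y(g, j) = ⅔ - ((g + j) + (-3 + j²/3))/3 = ⅔ - (-3 + g + j + j²/3)/3 = ⅔ + (1 - g/3 - j/3 - j²/9) = 5/3 - g/3 - j/3 - j²/9)
y(74, m(-4))*(-27) = (5/3 - ⅓*74 - (8/3 - 4/3*(-4))/3 - (8/3 - 4/3*(-4))²/9)*(-27) = (5/3 - 74/3 - (8/3 + 16/3)/3 - (8/3 + 16/3)²/9)*(-27) = (5/3 - 74/3 - ⅓*8 - ⅑*8²)*(-27) = (5/3 - 74/3 - 8/3 - ⅑*64)*(-27) = (5/3 - 74/3 - 8/3 - 64/9)*(-27) = -295/9*(-27) = 885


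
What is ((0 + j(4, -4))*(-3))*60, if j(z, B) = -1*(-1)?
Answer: -180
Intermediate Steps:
j(z, B) = 1
((0 + j(4, -4))*(-3))*60 = ((0 + 1)*(-3))*60 = (1*(-3))*60 = -3*60 = -180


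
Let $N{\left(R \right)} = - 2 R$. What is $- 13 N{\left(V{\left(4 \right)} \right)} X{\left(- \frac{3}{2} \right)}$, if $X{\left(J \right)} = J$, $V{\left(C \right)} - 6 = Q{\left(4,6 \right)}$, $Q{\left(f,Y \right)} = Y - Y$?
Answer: $-234$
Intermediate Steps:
$Q{\left(f,Y \right)} = 0$
$V{\left(C \right)} = 6$ ($V{\left(C \right)} = 6 + 0 = 6$)
$- 13 N{\left(V{\left(4 \right)} \right)} X{\left(- \frac{3}{2} \right)} = - 13 \left(\left(-2\right) 6\right) \left(- \frac{3}{2}\right) = \left(-13\right) \left(-12\right) \left(\left(-3\right) \frac{1}{2}\right) = 156 \left(- \frac{3}{2}\right) = -234$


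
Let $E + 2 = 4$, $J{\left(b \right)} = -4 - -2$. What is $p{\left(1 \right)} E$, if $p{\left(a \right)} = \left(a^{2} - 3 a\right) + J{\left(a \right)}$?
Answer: $-8$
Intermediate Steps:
$J{\left(b \right)} = -2$ ($J{\left(b \right)} = -4 + 2 = -2$)
$p{\left(a \right)} = -2 + a^{2} - 3 a$ ($p{\left(a \right)} = \left(a^{2} - 3 a\right) - 2 = -2 + a^{2} - 3 a$)
$E = 2$ ($E = -2 + 4 = 2$)
$p{\left(1 \right)} E = \left(-2 + 1^{2} - 3\right) 2 = \left(-2 + 1 - 3\right) 2 = \left(-4\right) 2 = -8$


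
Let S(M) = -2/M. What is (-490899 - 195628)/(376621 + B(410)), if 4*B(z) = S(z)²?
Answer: -115405188700/63309990101 ≈ -1.8229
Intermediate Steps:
B(z) = z⁻² (B(z) = (-2/z)²/4 = (4/z²)/4 = z⁻²)
(-490899 - 195628)/(376621 + B(410)) = (-490899 - 195628)/(376621 + 410⁻²) = -686527/(376621 + 1/168100) = -686527/63309990101/168100 = -686527*168100/63309990101 = -115405188700/63309990101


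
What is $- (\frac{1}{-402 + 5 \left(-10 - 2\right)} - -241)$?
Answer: $- \frac{111341}{462} \approx -241.0$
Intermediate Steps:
$- (\frac{1}{-402 + 5 \left(-10 - 2\right)} - -241) = - (\frac{1}{-402 + 5 \left(-12\right)} + 241) = - (\frac{1}{-402 - 60} + 241) = - (\frac{1}{-462} + 241) = - (- \frac{1}{462} + 241) = \left(-1\right) \frac{111341}{462} = - \frac{111341}{462}$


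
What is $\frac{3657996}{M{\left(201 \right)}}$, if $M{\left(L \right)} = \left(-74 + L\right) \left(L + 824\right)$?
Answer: $\frac{3657996}{130175} \approx 28.101$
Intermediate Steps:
$M{\left(L \right)} = \left(-74 + L\right) \left(824 + L\right)$
$\frac{3657996}{M{\left(201 \right)}} = \frac{3657996}{-60976 + 201^{2} + 750 \cdot 201} = \frac{3657996}{-60976 + 40401 + 150750} = \frac{3657996}{130175}$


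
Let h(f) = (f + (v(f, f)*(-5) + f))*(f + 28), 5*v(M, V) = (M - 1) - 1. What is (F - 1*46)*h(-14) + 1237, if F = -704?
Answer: 127237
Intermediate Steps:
v(M, V) = -⅖ + M/5 (v(M, V) = ((M - 1) - 1)/5 = ((-1 + M) - 1)/5 = (-2 + M)/5 = -⅖ + M/5)
h(f) = (2 + f)*(28 + f) (h(f) = (f + ((-⅖ + f/5)*(-5) + f))*(f + 28) = (f + ((2 - f) + f))*(28 + f) = (f + 2)*(28 + f) = (2 + f)*(28 + f))
(F - 1*46)*h(-14) + 1237 = (-704 - 1*46)*(56 + (-14)² + 30*(-14)) + 1237 = (-704 - 46)*(56 + 196 - 420) + 1237 = -750*(-168) + 1237 = 126000 + 1237 = 127237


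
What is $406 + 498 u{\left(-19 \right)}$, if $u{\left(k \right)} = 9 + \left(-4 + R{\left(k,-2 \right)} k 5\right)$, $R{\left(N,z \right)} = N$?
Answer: $901786$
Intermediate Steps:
$u{\left(k \right)} = 5 + 5 k^{2}$ ($u{\left(k \right)} = 9 + \left(-4 + k k 5\right) = 9 + \left(-4 + k 5 k\right) = 9 + \left(-4 + 5 k^{2}\right) = 5 + 5 k^{2}$)
$406 + 498 u{\left(-19 \right)} = 406 + 498 \left(5 + 5 \left(-19\right)^{2}\right) = 406 + 498 \left(5 + 5 \cdot 361\right) = 406 + 498 \left(5 + 1805\right) = 406 + 498 \cdot 1810 = 406 + 901380 = 901786$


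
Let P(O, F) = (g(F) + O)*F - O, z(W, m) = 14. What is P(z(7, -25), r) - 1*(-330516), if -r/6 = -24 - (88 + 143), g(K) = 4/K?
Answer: 351926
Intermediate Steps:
r = 1530 (r = -6*(-24 - (88 + 143)) = -6*(-24 - 1*231) = -6*(-24 - 231) = -6*(-255) = 1530)
P(O, F) = -O + F*(O + 4/F) (P(O, F) = (4/F + O)*F - O = (O + 4/F)*F - O = F*(O + 4/F) - O = -O + F*(O + 4/F))
P(z(7, -25), r) - 1*(-330516) = (4 - 1*14 + 1530*14) - 1*(-330516) = (4 - 14 + 21420) + 330516 = 21410 + 330516 = 351926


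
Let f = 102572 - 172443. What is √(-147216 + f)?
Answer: I*√217087 ≈ 465.93*I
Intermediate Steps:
f = -69871
√(-147216 + f) = √(-147216 - 69871) = √(-217087) = I*√217087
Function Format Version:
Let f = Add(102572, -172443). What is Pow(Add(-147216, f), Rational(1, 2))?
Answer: Mul(I, Pow(217087, Rational(1, 2))) ≈ Mul(465.93, I)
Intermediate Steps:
f = -69871
Pow(Add(-147216, f), Rational(1, 2)) = Pow(Add(-147216, -69871), Rational(1, 2)) = Pow(-217087, Rational(1, 2)) = Mul(I, Pow(217087, Rational(1, 2)))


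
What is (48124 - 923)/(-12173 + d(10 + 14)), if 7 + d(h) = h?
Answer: -47201/12156 ≈ -3.8829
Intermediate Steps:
d(h) = -7 + h
(48124 - 923)/(-12173 + d(10 + 14)) = (48124 - 923)/(-12173 + (-7 + (10 + 14))) = 47201/(-12173 + (-7 + 24)) = 47201/(-12173 + 17) = 47201/(-12156) = 47201*(-1/12156) = -47201/12156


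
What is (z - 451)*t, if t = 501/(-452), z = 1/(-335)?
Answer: 37847043/75710 ≈ 499.90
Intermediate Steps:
z = -1/335 ≈ -0.0029851
t = -501/452 (t = 501*(-1/452) = -501/452 ≈ -1.1084)
(z - 451)*t = (-1/335 - 451)*(-501/452) = -151086/335*(-501/452) = 37847043/75710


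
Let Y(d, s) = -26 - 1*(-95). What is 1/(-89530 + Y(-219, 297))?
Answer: -1/89461 ≈ -1.1178e-5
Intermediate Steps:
Y(d, s) = 69 (Y(d, s) = -26 + 95 = 69)
1/(-89530 + Y(-219, 297)) = 1/(-89530 + 69) = 1/(-89461) = -1/89461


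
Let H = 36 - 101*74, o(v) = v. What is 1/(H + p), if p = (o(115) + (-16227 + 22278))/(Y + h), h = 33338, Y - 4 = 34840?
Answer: -34091/253565775 ≈ -0.00013445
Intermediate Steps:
Y = 34844 (Y = 4 + 34840 = 34844)
H = -7438 (H = 36 - 7474 = -7438)
p = 3083/34091 (p = (115 + (-16227 + 22278))/(34844 + 33338) = (115 + 6051)/68182 = 6166*(1/68182) = 3083/34091 ≈ 0.090434)
1/(H + p) = 1/(-7438 + 3083/34091) = 1/(-253565775/34091) = -34091/253565775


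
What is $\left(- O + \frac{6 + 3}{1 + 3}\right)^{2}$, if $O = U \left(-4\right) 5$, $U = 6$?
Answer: $\frac{239121}{16} \approx 14945.0$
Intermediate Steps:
$O = -120$ ($O = 6 \left(-4\right) 5 = \left(-24\right) 5 = -120$)
$\left(- O + \frac{6 + 3}{1 + 3}\right)^{2} = \left(\left(-1\right) \left(-120\right) + \frac{6 + 3}{1 + 3}\right)^{2} = \left(120 + \frac{9}{4}\right)^{2} = \left(\frac{489}{4}\right)^{2} = \frac{239121}{16}$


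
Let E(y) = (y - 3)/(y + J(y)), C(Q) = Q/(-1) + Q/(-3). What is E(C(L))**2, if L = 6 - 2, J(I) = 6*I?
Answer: 625/12544 ≈ 0.049825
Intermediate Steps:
L = 4
C(Q) = -4*Q/3 (C(Q) = Q*(-1) + Q*(-1/3) = -Q - Q/3 = -4*Q/3)
E(y) = (-3 + y)/(7*y) (E(y) = (y - 3)/(y + 6*y) = (-3 + y)/((7*y)) = (-3 + y)*(1/(7*y)) = (-3 + y)/(7*y))
E(C(L))**2 = ((-3 - 4/3*4)/(7*((-4/3*4))))**2 = ((-3 - 16/3)/(7*(-16/3)))**2 = ((1/7)*(-3/16)*(-25/3))**2 = (25/112)**2 = 625/12544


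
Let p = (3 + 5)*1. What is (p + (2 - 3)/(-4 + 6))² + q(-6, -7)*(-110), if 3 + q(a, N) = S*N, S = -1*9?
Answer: -26175/4 ≈ -6543.8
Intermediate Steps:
S = -9
p = 8 (p = 8*1 = 8)
q(a, N) = -3 - 9*N
(p + (2 - 3)/(-4 + 6))² + q(-6, -7)*(-110) = (8 + (2 - 3)/(-4 + 6))² + (-3 - 9*(-7))*(-110) = (8 - 1/2)² + (-3 + 63)*(-110) = (8 - 1*½)² + 60*(-110) = (8 - ½)² - 6600 = (15/2)² - 6600 = 225/4 - 6600 = -26175/4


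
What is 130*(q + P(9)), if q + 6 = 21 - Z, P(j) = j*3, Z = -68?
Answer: 14300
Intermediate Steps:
P(j) = 3*j
q = 83 (q = -6 + (21 - 1*(-68)) = -6 + (21 + 68) = -6 + 89 = 83)
130*(q + P(9)) = 130*(83 + 3*9) = 130*(83 + 27) = 130*110 = 14300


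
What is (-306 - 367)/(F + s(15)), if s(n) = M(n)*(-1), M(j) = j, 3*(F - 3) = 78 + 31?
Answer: -2019/73 ≈ -27.658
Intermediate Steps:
F = 118/3 (F = 3 + (78 + 31)/3 = 3 + (1/3)*109 = 3 + 109/3 = 118/3 ≈ 39.333)
s(n) = -n (s(n) = n*(-1) = -n)
(-306 - 367)/(F + s(15)) = (-306 - 367)/(118/3 - 1*15) = -673/(118/3 - 15) = -673/73/3 = -673*3/73 = -2019/73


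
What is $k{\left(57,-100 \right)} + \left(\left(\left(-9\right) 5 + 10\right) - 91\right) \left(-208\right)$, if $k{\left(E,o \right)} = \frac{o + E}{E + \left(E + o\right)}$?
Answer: $\frac{366869}{14} \approx 26205.0$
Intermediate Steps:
$k{\left(E,o \right)} = \frac{E + o}{o + 2 E}$
$k{\left(57,-100 \right)} + \left(\left(\left(-9\right) 5 + 10\right) - 91\right) \left(-208\right) = \frac{57 - 100}{-100 + 2 \cdot 57} + \left(\left(\left(-9\right) 5 + 10\right) - 91\right) \left(-208\right) = \frac{1}{-100 + 114} \left(-43\right) + \left(\left(-45 + 10\right) - 91\right) \left(-208\right) = \frac{1}{14} \left(-43\right) + \left(-35 - 91\right) \left(-208\right) = \frac{1}{14} \left(-43\right) - -26208 = - \frac{43}{14} + 26208 = \frac{366869}{14}$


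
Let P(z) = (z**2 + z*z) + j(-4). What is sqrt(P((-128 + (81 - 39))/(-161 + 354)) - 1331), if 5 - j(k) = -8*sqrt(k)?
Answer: sqrt(-49377382 + 595984*I)/193 ≈ 0.21972 + 36.409*I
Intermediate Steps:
j(k) = 5 + 8*sqrt(k) (j(k) = 5 - (-8)*sqrt(k) = 5 + 8*sqrt(k))
P(z) = 5 + 2*z**2 + 16*I (P(z) = (z**2 + z*z) + (5 + 8*sqrt(-4)) = (z**2 + z**2) + (5 + 8*(2*I)) = 2*z**2 + (5 + 16*I) = 5 + 2*z**2 + 16*I)
sqrt(P((-128 + (81 - 39))/(-161 + 354)) - 1331) = sqrt((5 + 2*((-128 + (81 - 39))/(-161 + 354))**2 + 16*I) - 1331) = sqrt((5 + 2*((-128 + 42)/193)**2 + 16*I) - 1331) = sqrt((5 + 2*(-86*1/193)**2 + 16*I) - 1331) = sqrt((5 + 2*(-86/193)**2 + 16*I) - 1331) = sqrt((5 + 2*(7396/37249) + 16*I) - 1331) = sqrt((5 + 14792/37249 + 16*I) - 1331) = sqrt((201037/37249 + 16*I) - 1331) = sqrt(-49377382/37249 + 16*I)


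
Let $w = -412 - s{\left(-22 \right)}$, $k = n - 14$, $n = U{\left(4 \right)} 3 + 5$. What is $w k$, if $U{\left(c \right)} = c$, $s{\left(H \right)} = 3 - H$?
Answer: $-1311$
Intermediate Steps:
$n = 17$ ($n = 4 \cdot 3 + 5 = 12 + 5 = 17$)
$k = 3$ ($k = 17 - 14 = 3$)
$w = -437$ ($w = -412 - \left(3 - -22\right) = -412 - \left(3 + 22\right) = -412 - 25 = -437$)
$w k = \left(-437\right) 3 = -1311$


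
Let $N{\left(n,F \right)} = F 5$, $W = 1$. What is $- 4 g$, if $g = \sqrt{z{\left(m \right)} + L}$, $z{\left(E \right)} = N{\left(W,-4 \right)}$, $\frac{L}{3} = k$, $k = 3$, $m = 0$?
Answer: $- 4 i \sqrt{11} \approx - 13.266 i$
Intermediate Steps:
$N{\left(n,F \right)} = 5 F$
$L = 9$ ($L = 3 \cdot 3 = 9$)
$z{\left(E \right)} = -20$ ($z{\left(E \right)} = 5 \left(-4\right) = -20$)
$g = i \sqrt{11}$ ($g = \sqrt{-20 + 9} = \sqrt{-11} = i \sqrt{11} \approx 3.3166 i$)
$- 4 g = - 4 i \sqrt{11}$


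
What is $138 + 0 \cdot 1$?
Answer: $138$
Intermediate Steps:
$138 + 0 \cdot 1 = 138 + 0 = 138$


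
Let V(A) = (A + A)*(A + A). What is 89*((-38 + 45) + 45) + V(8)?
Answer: 4884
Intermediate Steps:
V(A) = 4*A² (V(A) = (2*A)*(2*A) = 4*A²)
89*((-38 + 45) + 45) + V(8) = 89*((-38 + 45) + 45) + 4*8² = 89*(7 + 45) + 4*64 = 89*52 + 256 = 4628 + 256 = 4884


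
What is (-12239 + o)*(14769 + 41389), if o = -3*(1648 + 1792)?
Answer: -1266868322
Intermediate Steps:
o = -10320 (o = -3*3440 = -10320)
(-12239 + o)*(14769 + 41389) = (-12239 - 10320)*(14769 + 41389) = -22559*56158 = -1266868322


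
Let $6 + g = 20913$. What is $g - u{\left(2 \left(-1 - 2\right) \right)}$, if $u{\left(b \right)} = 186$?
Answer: $20721$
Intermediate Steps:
$g = 20907$ ($g = -6 + 20913 = 20907$)
$g - u{\left(2 \left(-1 - 2\right) \right)} = 20907 - 186 = 20721$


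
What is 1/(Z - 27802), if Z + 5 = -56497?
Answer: -1/84304 ≈ -1.1862e-5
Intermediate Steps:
Z = -56502 (Z = -5 - 56497 = -56502)
1/(Z - 27802) = 1/(-56502 - 27802) = 1/(-84304) = -1/84304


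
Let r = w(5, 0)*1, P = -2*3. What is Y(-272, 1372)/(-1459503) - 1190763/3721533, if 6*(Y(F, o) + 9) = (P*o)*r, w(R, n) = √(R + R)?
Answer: -64366247296/201169947337 + 1372*√10/1459503 ≈ -0.31699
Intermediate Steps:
P = -6
w(R, n) = √2*√R (w(R, n) = √(2*R) = √2*√R)
r = √10 (r = (√2*√5)*1 = √10*1 = √10 ≈ 3.1623)
Y(F, o) = -9 - o*√10 (Y(F, o) = -9 + ((-6*o)*√10)/6 = -9 + (-6*o*√10)/6 = -9 - o*√10)
Y(-272, 1372)/(-1459503) - 1190763/3721533 = (-9 - 1*1372*√10)/(-1459503) - 1190763/3721533 = (-9 - 1372*√10)*(-1/1459503) - 1190763*1/3721533 = (1/162167 + 1372*√10/1459503) - 396921/1240511 = -64366247296/201169947337 + 1372*√10/1459503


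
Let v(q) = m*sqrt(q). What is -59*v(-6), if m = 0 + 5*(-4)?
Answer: 1180*I*sqrt(6) ≈ 2890.4*I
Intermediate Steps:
m = -20 (m = 0 - 20 = -20)
v(q) = -20*sqrt(q)
-59*v(-6) = -(-1180)*sqrt(-6) = -(-1180)*I*sqrt(6) = 1180*I*sqrt(6)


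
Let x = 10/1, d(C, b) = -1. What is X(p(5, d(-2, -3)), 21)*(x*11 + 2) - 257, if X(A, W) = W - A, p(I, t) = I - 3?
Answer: 1871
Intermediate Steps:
p(I, t) = -3 + I
x = 10 (x = 10*1 = 10)
X(p(5, d(-2, -3)), 21)*(x*11 + 2) - 257 = (21 - (-3 + 5))*(10*11 + 2) - 257 = (21 - 1*2)*(110 + 2) - 257 = (21 - 2)*112 - 257 = 19*112 - 257 = 2128 - 257 = 1871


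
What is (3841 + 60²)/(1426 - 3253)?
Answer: -1063/261 ≈ -4.0728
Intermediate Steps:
(3841 + 60²)/(1426 - 3253) = (3841 + 3600)/(-1827) = 7441*(-1/1827) = -1063/261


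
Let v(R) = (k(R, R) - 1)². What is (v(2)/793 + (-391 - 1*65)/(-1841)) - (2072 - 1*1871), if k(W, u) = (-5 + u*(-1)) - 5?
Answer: -22520752/112301 ≈ -200.54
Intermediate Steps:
k(W, u) = -10 - u (k(W, u) = (-5 - u) - 5 = -10 - u)
v(R) = (-11 - R)² (v(R) = ((-10 - R) - 1)² = (-11 - R)²)
(v(2)/793 + (-391 - 1*65)/(-1841)) - (2072 - 1*1871) = ((11 + 2)²/793 + (-391 - 1*65)/(-1841)) - (2072 - 1*1871) = (13²*(1/793) + (-391 - 65)*(-1/1841)) - (2072 - 1871) = (169*(1/793) - 456*(-1/1841)) - 1*201 = (13/61 + 456/1841) - 201 = 51749/112301 - 201 = -22520752/112301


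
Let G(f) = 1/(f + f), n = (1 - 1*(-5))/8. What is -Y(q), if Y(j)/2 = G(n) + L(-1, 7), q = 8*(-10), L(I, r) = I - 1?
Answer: 8/3 ≈ 2.6667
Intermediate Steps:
L(I, r) = -1 + I
n = 3/4 (n = (1 + 5)*(1/8) = 6*(1/8) = 3/4 ≈ 0.75000)
q = -80
G(f) = 1/(2*f)
Y(j) = -8/3 (Y(j) = 2*(1/(2*(3/4)) + (-1 - 1)) = 2*((1/2)*(4/3) - 2) = 2*(2/3 - 2) = 2*(-4/3) = -8/3)
-Y(q) = -1*(-8/3) = 8/3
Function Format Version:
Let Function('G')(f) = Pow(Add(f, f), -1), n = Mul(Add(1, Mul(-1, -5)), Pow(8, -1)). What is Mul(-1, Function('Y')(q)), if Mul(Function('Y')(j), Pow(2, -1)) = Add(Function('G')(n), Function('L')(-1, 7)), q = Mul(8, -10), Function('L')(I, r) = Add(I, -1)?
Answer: Rational(8, 3) ≈ 2.6667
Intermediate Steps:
Function('L')(I, r) = Add(-1, I)
n = Rational(3, 4) (n = Mul(Add(1, 5), Rational(1, 8)) = Mul(6, Rational(1, 8)) = Rational(3, 4) ≈ 0.75000)
q = -80
Function('G')(f) = Mul(Rational(1, 2), Pow(f, -1)) (Function('G')(f) = Pow(Mul(2, f), -1) = Mul(Rational(1, 2), Pow(f, -1)))
Function('Y')(j) = Rational(-8, 3) (Function('Y')(j) = Mul(2, Add(Mul(Rational(1, 2), Pow(Rational(3, 4), -1)), Add(-1, -1))) = Mul(2, Add(Mul(Rational(1, 2), Rational(4, 3)), -2)) = Mul(2, Add(Rational(2, 3), -2)) = Mul(2, Rational(-4, 3)) = Rational(-8, 3))
Mul(-1, Function('Y')(q)) = Mul(-1, Rational(-8, 3)) = Rational(8, 3)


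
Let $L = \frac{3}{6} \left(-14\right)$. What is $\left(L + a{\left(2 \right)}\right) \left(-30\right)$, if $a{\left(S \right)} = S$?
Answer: $150$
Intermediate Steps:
$L = -7$ ($L = 3 \cdot \frac{1}{6} \left(-14\right) = \frac{1}{2} \left(-14\right) = -7$)
$\left(L + a{\left(2 \right)}\right) \left(-30\right) = \left(-7 + 2\right) \left(-30\right) = \left(-5\right) \left(-30\right) = 150$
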